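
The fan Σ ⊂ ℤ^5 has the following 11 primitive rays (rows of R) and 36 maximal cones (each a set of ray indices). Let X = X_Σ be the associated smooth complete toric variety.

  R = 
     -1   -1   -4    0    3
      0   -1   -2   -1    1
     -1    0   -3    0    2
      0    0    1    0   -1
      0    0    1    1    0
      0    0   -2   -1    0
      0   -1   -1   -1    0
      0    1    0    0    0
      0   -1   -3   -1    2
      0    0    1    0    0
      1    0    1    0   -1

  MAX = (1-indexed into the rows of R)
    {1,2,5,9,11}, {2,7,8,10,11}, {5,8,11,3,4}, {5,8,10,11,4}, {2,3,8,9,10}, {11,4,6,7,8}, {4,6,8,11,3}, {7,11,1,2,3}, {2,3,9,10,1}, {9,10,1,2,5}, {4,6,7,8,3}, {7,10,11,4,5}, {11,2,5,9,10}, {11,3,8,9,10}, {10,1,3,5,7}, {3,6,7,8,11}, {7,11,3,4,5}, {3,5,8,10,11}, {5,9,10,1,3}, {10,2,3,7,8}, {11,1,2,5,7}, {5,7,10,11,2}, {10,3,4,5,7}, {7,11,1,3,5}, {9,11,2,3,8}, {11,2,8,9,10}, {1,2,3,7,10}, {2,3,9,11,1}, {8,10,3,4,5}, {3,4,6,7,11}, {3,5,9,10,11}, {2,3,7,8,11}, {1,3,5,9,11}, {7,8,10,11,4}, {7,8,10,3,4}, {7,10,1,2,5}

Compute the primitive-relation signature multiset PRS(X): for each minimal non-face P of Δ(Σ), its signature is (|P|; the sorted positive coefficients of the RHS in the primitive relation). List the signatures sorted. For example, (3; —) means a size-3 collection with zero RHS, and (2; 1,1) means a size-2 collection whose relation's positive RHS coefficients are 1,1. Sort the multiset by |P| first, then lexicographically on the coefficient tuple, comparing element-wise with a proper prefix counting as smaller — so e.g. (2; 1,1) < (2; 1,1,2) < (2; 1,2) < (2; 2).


19 collections generate NE(X_Σ); each relation:

  P={2,4}:  v_{2} + v_{4} = v_{7}  so sig = (2; 1)
  P={4,9}:  v_{4} + v_{9} = v_{2}  so sig = (2; 1)
  P={6,10}:  v_{6} + v_{10} = v_{7} + v_{8}  so sig = (2; 1,1)
  P={1,4}:  v_{1} + v_{4} = v_{3} + v_{5} + v_{7}  so sig = (2; 1,1,1)
  P={5,6}:  v_{5} + v_{6} = v_{3} + v_{4} + v_{11}  so sig = (2; 1,1,1)
  P={6,9}:  v_{6} + v_{9} = v_{2} + v_{3} + v_{7} + v_{8} + v_{11}  so sig = (2; 1,1,1,1,1)
  P={2,6}:  v_{2} + v_{6} = v_{3} + 2·v_{7} + v_{8} + v_{11}  so sig = (2; 1,1,1,2)
  P={1,6}:  v_{1} + v_{6} = 2·v_{3} + v_{7} + v_{11}  so sig = (2; 1,1,2)
  P={1,8}:  v_{1} + v_{8} = 2·v_{3} + v_{10} + v_{11}  so sig = (2; 1,1,2)
  P={7,9}:  v_{7} + v_{9} = 2·v_{2}  so sig = (2; 2)
  P={5,7,8}:  v_{5} + v_{7} + v_{8} = 0  so sig = (3; —)
  P={2,3,5}:  v_{2} + v_{3} + v_{5} = v_{1}  so sig = (3; 1)
  P={1,10,11}:  v_{1} + v_{10} + v_{11} = v_{5} + v_{9}  so sig = (3; 1,1)
  P={2,5,8}:  v_{2} + v_{5} + v_{8} = v_{3} + v_{10} + v_{11}  so sig = (3; 1,1,1)
  P={5,8,9}:  v_{5} + v_{8} + v_{9} = 2·v_{3} + 2·v_{10} + 2·v_{11}  so sig = (3; 2,2,2)
  P={3,4,10,11}:  v_{3} + v_{4} + v_{10} + v_{11} = 0  so sig = (4; —)
  P={2,3,10,11}:  v_{2} + v_{3} + v_{10} + v_{11} = v_{9}  so sig = (4; 1)
  P={3,7,10,11}:  v_{3} + v_{7} + v_{10} + v_{11} = v_{2}  so sig = (4; 1)
  P={3,4,7,8,11}:  v_{3} + v_{4} + v_{7} + v_{8} + v_{11} = v_{6}  so sig = (5; 1)

Hence PRS(X_Σ) =
    (2; 1)
    (2; 1)
    (2; 1,1)
    (2; 1,1,1)
    (2; 1,1,1)
    (2; 1,1,1,1,1)
    (2; 1,1,1,2)
    (2; 1,1,2)
    (2; 1,1,2)
    (2; 2)
    (3; —)
    (3; 1)
    (3; 1,1)
    (3; 1,1,1)
    (3; 2,2,2)
    (4; —)
    (4; 1)
    (4; 1)
    (5; 1)


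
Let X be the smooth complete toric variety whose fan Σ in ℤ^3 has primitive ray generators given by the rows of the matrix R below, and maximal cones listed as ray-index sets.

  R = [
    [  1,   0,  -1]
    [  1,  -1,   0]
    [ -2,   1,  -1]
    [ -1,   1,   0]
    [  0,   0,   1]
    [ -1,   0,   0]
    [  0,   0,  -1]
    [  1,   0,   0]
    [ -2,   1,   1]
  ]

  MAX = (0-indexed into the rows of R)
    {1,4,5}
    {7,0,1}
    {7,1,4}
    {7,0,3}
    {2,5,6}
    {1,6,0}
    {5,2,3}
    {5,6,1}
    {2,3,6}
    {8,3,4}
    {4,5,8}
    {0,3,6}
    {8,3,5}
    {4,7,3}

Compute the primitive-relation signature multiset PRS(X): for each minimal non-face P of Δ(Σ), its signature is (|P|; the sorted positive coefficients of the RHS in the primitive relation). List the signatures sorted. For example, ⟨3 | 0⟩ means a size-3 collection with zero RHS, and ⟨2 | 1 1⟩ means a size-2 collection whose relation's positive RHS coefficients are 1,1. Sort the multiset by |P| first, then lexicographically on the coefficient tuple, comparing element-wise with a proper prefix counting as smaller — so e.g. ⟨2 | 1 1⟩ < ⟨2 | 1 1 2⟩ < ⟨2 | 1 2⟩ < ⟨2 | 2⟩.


Σ has 17 primitive collections:

  • {1,3}:  v_{1} + v_{3} = 0  ⟹  sig = ⟨2 | 0⟩
  • {4,6}:  v_{4} + v_{6} = 0  ⟹  sig = ⟨2 | 0⟩
  • {5,7}:  v_{5} + v_{7} = 0  ⟹  sig = ⟨2 | 0⟩
  • {0,4}:  v_{0} + v_{4} = v_{7}  ⟹  sig = ⟨2 | 1⟩
  • {0,5}:  v_{0} + v_{5} = v_{6}  ⟹  sig = ⟨2 | 1⟩
  • {0,8}:  v_{0} + v_{8} = v_{3}  ⟹  sig = ⟨2 | 1⟩
  • {6,7}:  v_{6} + v_{7} = v_{0}  ⟹  sig = ⟨2 | 1⟩
  • {1,2}:  v_{1} + v_{2} = v_{5} + v_{6}  ⟹  sig = ⟨2 | 1 1⟩
  • {1,8}:  v_{1} + v_{8} = v_{4} + v_{5}  ⟹  sig = ⟨2 | 1 1⟩
  • {2,4}:  v_{2} + v_{4} = v_{3} + v_{5}  ⟹  sig = ⟨2 | 1 1⟩
  • {2,7}:  v_{2} + v_{7} = v_{3} + v_{6}  ⟹  sig = ⟨2 | 1 1⟩
  • {6,8}:  v_{6} + v_{8} = v_{3} + v_{5}  ⟹  sig = ⟨2 | 1 1⟩
  • {7,8}:  v_{7} + v_{8} = v_{3} + v_{4}  ⟹  sig = ⟨2 | 1 1⟩
  • {0,2}:  v_{0} + v_{2} = v_{3} + 2·v_{6}  ⟹  sig = ⟨2 | 1 2⟩
  • {2,8}:  v_{2} + v_{8} = 2·v_{3} + 2·v_{5}  ⟹  sig = ⟨2 | 2 2⟩
  • {3,4,5}:  v_{3} + v_{4} + v_{5} = v_{8}  ⟹  sig = ⟨3 | 1⟩
  • {3,5,6}:  v_{3} + v_{5} + v_{6} = v_{2}  ⟹  sig = ⟨3 | 1⟩

Hence PRS(X_Σ) =
[⟨2 | 0⟩, ⟨2 | 0⟩, ⟨2 | 0⟩, ⟨2 | 1⟩, ⟨2 | 1⟩, ⟨2 | 1⟩, ⟨2 | 1⟩, ⟨2 | 1 1⟩, ⟨2 | 1 1⟩, ⟨2 | 1 1⟩, ⟨2 | 1 1⟩, ⟨2 | 1 1⟩, ⟨2 | 1 1⟩, ⟨2 | 1 2⟩, ⟨2 | 2 2⟩, ⟨3 | 1⟩, ⟨3 | 1⟩]


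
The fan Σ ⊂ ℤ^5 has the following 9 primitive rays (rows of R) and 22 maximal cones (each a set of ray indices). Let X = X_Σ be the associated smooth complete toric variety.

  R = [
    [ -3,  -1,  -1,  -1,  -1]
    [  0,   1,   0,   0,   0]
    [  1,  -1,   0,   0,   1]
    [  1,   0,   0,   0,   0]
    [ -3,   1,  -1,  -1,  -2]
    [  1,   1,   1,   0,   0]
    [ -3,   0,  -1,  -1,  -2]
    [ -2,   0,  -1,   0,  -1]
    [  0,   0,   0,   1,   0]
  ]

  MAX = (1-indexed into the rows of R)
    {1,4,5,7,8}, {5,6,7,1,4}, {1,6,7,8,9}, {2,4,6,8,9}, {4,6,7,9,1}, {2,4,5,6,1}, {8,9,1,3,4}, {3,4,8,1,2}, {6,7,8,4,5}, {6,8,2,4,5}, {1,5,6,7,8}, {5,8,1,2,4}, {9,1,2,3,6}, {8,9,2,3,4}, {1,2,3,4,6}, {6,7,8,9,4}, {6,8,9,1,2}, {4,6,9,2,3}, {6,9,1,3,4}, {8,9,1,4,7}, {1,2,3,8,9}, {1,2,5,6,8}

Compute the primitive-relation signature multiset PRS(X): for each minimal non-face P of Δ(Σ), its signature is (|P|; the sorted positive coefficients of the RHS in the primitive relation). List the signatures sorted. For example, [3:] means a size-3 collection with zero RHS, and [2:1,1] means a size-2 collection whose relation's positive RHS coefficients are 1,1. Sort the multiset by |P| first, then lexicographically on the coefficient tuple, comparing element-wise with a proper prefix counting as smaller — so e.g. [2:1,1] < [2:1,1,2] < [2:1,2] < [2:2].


The 7 primitive collections of Σ (r=9, n=5):

  P={2,7}:  v_{2} + v_{7} = v_{5}  ⇒ sig = [2:1]
  P={3,7}:  v_{3} + v_{7} = v_{1} + v_{4}  ⇒ sig = [2:1,1]
  P={3,5}:  v_{3} + v_{5} = v_{1} + v_{2} + v_{4}  ⇒ sig = [2:1,1,1]
  P={5,9}:  v_{5} + v_{9} = v_{6} + 2·v_{8}  ⇒ sig = [2:1,2]
  P={3,6,8}:  v_{3} + v_{6} + v_{8} = 0  ⇒ sig = [3:]
  P={1,2,4,9}:  v_{1} + v_{2} + v_{4} + v_{9} = v_{8}  ⇒ sig = [4:1]
  P={1,4,6,8}:  v_{1} + v_{4} + v_{6} + v_{8} = v_{7}  ⇒ sig = [4:1]

so the primitive-relation signature multiset is
    [2:1]
    [2:1,1]
    [2:1,1,1]
    [2:1,2]
    [3:]
    [4:1]
    [4:1]


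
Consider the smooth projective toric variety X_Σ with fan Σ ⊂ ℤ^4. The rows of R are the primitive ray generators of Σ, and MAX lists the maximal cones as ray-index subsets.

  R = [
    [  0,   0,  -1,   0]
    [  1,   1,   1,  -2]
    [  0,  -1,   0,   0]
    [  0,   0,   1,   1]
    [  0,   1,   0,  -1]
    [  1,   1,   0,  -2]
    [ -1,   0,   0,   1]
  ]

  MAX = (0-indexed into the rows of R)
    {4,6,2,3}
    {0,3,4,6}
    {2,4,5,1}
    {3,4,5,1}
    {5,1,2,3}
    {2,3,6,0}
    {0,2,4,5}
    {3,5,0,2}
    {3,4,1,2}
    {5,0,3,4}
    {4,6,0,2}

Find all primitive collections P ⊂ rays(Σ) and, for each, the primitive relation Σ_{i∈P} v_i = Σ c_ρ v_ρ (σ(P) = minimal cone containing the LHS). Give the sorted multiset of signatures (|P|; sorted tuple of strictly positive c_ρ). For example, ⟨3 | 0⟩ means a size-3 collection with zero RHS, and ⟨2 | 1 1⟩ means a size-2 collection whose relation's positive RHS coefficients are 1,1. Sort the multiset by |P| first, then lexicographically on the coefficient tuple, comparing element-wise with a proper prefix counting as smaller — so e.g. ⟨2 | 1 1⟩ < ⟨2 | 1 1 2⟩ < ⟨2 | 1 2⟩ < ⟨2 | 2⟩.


The 5 primitive collections of Σ (r=7, n=4):

  P = {0,1}:  v_{0} + v_{1} = v_{5}  ⇒ sig = ⟨2 | 1⟩
  P = {5,6}:  v_{5} + v_{6} = v_{4}  ⇒ sig = ⟨2 | 1⟩
  P = {1,6}:  v_{1} + v_{6} = v_{2} + v_{3} + 2·v_{4}  ⇒ sig = ⟨2 | 1 1 2⟩
  P = {0,2,3,4}:  v_{0} + v_{2} + v_{3} + v_{4} = 0  ⇒ sig = ⟨4 | 0⟩
  P = {2,3,4,5}:  v_{2} + v_{3} + v_{4} + v_{5} = v_{1}  ⇒ sig = ⟨4 | 1⟩

Sorted signature multiset PRS(X):
{ ⟨2 | 1⟩ ×2,  ⟨2 | 1 1 2⟩,  ⟨4 | 0⟩,  ⟨4 | 1⟩ }


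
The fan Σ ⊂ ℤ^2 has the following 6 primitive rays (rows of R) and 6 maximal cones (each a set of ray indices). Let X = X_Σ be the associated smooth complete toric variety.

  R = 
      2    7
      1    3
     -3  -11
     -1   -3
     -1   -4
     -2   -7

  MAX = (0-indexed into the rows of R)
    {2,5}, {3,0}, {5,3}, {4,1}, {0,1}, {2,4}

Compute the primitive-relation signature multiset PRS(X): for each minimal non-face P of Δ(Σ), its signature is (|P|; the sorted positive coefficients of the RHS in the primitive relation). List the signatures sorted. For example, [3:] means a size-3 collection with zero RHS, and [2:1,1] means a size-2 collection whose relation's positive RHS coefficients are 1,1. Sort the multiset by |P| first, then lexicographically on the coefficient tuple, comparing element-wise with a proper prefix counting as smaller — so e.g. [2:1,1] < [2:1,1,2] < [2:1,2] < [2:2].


Primitive collections (9):

  P = {0,5}:  v_{0} + v_{5} = 0  →  sig = [2:]
  P = {1,3}:  v_{1} + v_{3} = 0  →  sig = [2:]
  P = {0,2}:  v_{0} + v_{2} = v_{4}  →  sig = [2:1]
  P = {0,4}:  v_{0} + v_{4} = v_{1}  →  sig = [2:1]
  P = {1,5}:  v_{1} + v_{5} = v_{4}  →  sig = [2:1]
  P = {3,4}:  v_{3} + v_{4} = v_{5}  →  sig = [2:1]
  P = {4,5}:  v_{4} + v_{5} = v_{2}  →  sig = [2:1]
  P = {1,2}:  v_{1} + v_{2} = 2·v_{4}  →  sig = [2:2]
  P = {2,3}:  v_{2} + v_{3} = 2·v_{5}  →  sig = [2:2]

Hence PRS(X_Σ) =
{ [2:] ×2,  [2:1] ×5,  [2:2] ×2 }


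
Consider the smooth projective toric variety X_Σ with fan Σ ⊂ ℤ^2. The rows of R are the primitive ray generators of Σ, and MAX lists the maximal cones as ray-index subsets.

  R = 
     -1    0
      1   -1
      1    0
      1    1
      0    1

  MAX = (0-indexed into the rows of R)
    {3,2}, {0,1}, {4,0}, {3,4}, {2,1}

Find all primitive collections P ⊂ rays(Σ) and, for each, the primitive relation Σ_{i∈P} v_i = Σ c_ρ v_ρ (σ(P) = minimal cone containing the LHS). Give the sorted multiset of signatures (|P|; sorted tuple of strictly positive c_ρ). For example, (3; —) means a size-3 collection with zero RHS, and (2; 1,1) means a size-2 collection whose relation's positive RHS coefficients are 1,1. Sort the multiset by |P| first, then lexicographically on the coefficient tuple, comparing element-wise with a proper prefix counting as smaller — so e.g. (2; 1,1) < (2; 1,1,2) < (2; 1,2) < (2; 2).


Primitive collections (5):

  P={0,2}:  v_{0} + v_{2} = 0  ⟹  sig = (2; —)
  P={0,3}:  v_{0} + v_{3} = v_{4}  ⟹  sig = (2; 1)
  P={1,4}:  v_{1} + v_{4} = v_{2}  ⟹  sig = (2; 1)
  P={2,4}:  v_{2} + v_{4} = v_{3}  ⟹  sig = (2; 1)
  P={1,3}:  v_{1} + v_{3} = 2·v_{2}  ⟹  sig = (2; 2)

Hence PRS(X_Σ) =
    |P|=2: 5 collections, coeffs (), (1), (1), (1), (2)


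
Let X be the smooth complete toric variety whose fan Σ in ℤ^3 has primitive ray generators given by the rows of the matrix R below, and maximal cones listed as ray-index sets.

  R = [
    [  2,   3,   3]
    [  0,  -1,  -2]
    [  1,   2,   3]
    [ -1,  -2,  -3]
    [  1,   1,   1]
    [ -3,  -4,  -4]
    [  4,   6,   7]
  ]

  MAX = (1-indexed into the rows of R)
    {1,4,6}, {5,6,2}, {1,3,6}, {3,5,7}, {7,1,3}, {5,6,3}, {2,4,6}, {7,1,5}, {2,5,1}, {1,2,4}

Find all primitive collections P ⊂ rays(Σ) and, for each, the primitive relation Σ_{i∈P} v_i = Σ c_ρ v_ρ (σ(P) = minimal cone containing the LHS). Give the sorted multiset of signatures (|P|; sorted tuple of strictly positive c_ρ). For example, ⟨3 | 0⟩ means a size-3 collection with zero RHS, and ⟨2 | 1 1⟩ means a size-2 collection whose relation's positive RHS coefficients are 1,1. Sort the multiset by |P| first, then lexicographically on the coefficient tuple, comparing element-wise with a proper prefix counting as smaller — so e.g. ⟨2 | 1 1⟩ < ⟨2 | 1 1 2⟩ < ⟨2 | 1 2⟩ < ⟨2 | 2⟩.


Δ(Σ) — 7 vertices, 9 min non-faces:

  {3,4}:  v_{3} + v_{4} = 0  ⟹  sig = ⟨2 | 0⟩
  {2,3}:  v_{2} + v_{3} = v_{5}  ⟹  sig = ⟨2 | 1⟩
  {4,5}:  v_{4} + v_{5} = v_{2}  ⟹  sig = ⟨2 | 1⟩
  {6,7}:  v_{6} + v_{7} = v_{3}  ⟹  sig = ⟨2 | 1⟩
  {4,7}:  v_{4} + v_{7} = v_{1} + v_{5}  ⟹  sig = ⟨2 | 1 1⟩
  {2,7}:  v_{2} + v_{7} = v_{1} + 2·v_{5}  ⟹  sig = ⟨2 | 1 2⟩
  {1,5,6}:  v_{1} + v_{5} + v_{6} = 0  ⟹  sig = ⟨3 | 0⟩
  {1,2,6}:  v_{1} + v_{2} + v_{6} = v_{4}  ⟹  sig = ⟨3 | 1⟩
  {1,3,5}:  v_{1} + v_{3} + v_{5} = v_{7}  ⟹  sig = ⟨3 | 1⟩

so the primitive-relation signature multiset is
{ ⟨2 | 0⟩,  ⟨2 | 1⟩ ×3,  ⟨2 | 1 1⟩,  ⟨2 | 1 2⟩,  ⟨3 | 0⟩,  ⟨3 | 1⟩ ×2 }


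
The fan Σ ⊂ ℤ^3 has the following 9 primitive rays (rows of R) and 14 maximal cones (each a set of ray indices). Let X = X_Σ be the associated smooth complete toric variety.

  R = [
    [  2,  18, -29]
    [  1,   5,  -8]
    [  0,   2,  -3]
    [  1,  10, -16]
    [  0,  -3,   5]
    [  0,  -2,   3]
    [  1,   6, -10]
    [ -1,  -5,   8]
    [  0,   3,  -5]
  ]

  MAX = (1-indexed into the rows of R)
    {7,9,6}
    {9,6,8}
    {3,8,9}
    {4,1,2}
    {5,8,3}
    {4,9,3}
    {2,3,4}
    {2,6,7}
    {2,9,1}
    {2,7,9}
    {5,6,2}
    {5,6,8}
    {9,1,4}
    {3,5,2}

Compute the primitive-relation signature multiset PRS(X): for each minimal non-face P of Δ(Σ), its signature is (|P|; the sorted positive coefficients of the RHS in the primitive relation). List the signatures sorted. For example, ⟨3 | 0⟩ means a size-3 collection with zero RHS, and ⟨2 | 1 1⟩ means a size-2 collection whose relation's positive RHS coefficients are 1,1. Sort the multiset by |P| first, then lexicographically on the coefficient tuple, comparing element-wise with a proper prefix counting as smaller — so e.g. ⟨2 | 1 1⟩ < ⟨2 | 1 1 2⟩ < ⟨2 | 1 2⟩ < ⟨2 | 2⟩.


Σ has 18 primitive collections:

  P={2,8}:  v_{2} + v_{8} = 0 — sig = ⟨2 | 0⟩
  P={3,6}:  v_{3} + v_{6} = 0 — sig = ⟨2 | 0⟩
  P={5,9}:  v_{5} + v_{9} = 0 — sig = ⟨2 | 0⟩
  P={1,5}:  v_{1} + v_{5} = v_{2} + v_{4} — sig = ⟨2 | 1 1⟩
  P={1,8}:  v_{1} + v_{8} = v_{4} + v_{9} — sig = ⟨2 | 1 1⟩
  P={3,7}:  v_{3} + v_{7} = v_{2} + v_{9} — sig = ⟨2 | 1 1⟩
  P={4,5}:  v_{4} + v_{5} = v_{2} + v_{3} — sig = ⟨2 | 1 1⟩
  P={4,6}:  v_{4} + v_{6} = v_{2} + v_{9} — sig = ⟨2 | 1 1⟩
  P={4,8}:  v_{4} + v_{8} = v_{3} + v_{9} — sig = ⟨2 | 1 1⟩
  P={5,7}:  v_{5} + v_{7} = v_{2} + v_{6} — sig = ⟨2 | 1 1⟩
  P={7,8}:  v_{7} + v_{8} = v_{6} + v_{9} — sig = ⟨2 | 1 1⟩
  P={1,3}:  v_{1} + v_{3} = 2·v_{4} — sig = ⟨2 | 2⟩
  P={1,6}:  v_{1} + v_{6} = 2·v_{2} + 2·v_{9} — sig = ⟨2 | 2 2⟩
  P={4,7}:  v_{4} + v_{7} = 2·v_{2} + 2·v_{9} — sig = ⟨2 | 2 2⟩
  P={1,7}:  v_{1} + v_{7} = 3·v_{2} + 3·v_{9} — sig = ⟨2 | 3 3⟩
  P={2,3,9}:  v_{2} + v_{3} + v_{9} = v_{4} — sig = ⟨3 | 1⟩
  P={2,4,9}:  v_{2} + v_{4} + v_{9} = v_{1} — sig = ⟨3 | 1⟩
  P={2,6,9}:  v_{2} + v_{6} + v_{9} = v_{7} — sig = ⟨3 | 1⟩

Hence PRS(X_Σ) =
    |P|=2: 15 collections, coeffs (), (), (), (1,1), (1,1), (1,1), (1,1), (1,1), (1,1), (1,1), (1,1), (2), (2,2), (2,2), (3,3)
    |P|=3: 3 collections, coeffs (1), (1), (1)


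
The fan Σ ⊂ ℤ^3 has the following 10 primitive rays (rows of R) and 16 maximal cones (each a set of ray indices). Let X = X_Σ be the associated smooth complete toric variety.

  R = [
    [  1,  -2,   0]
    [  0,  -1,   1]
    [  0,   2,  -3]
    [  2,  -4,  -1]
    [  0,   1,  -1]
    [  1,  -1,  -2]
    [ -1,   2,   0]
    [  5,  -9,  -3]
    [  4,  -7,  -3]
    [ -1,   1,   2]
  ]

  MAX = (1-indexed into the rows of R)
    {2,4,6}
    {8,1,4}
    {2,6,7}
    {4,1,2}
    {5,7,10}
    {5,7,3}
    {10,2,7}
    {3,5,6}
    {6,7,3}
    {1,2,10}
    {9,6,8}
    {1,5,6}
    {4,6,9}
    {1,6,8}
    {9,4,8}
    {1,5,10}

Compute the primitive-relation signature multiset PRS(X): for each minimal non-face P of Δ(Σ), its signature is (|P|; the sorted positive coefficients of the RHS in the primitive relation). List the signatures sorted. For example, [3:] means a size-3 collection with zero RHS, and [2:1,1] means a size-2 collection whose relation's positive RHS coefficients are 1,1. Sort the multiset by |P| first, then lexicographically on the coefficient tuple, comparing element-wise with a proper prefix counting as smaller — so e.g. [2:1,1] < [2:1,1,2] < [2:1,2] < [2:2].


Σ has 25 primitive collections:

  P={1,7}:  v_{1} + v_{7} = 0  ⟹  sig = [2:]
  P={2,5}:  v_{2} + v_{5} = 0  ⟹  sig = [2:]
  P={6,10}:  v_{6} + v_{10} = 0  ⟹  sig = [2:]
  P={1,9}:  v_{1} + v_{9} = v_{8}  ⟹  sig = [2:1]
  P={7,8}:  v_{7} + v_{8} = v_{9}  ⟹  sig = [2:1]
  P={1,3}:  v_{1} + v_{3} = v_{5} + v_{6}  ⟹  sig = [2:1,1]
  P={2,3}:  v_{2} + v_{3} = v_{6} + v_{7}  ⟹  sig = [2:1,1]
  P={3,10}:  v_{3} + v_{10} = v_{5} + v_{7}  ⟹  sig = [2:1,1]
  P={4,5}:  v_{4} + v_{5} = v_{1} + v_{6}  ⟹  sig = [2:1,1]
  P={4,7}:  v_{4} + v_{7} = v_{2} + v_{6}  ⟹  sig = [2:1,1]
  P={4,10}:  v_{4} + v_{10} = v_{1} + v_{2}  ⟹  sig = [2:1,1]
  P={7,9}:  v_{7} + v_{9} = v_{4} + v_{6}  ⟹  sig = [2:1,1]
  P={9,10}:  v_{9} + v_{10} = v_{1} + v_{4}  ⟹  sig = [2:1,1]
  P={2,8}:  v_{2} + v_{8} = v_{1} + 2·v_{4}  ⟹  sig = [2:1,2]
  P={8,10}:  v_{8} + v_{10} = 2·v_{1} + v_{4}  ⟹  sig = [2:1,2]
  P={3,9}:  v_{3} + v_{9} = v_{1} + 3·v_{6}  ⟹  sig = [2:1,3]
  P={2,9}:  v_{2} + v_{9} = 2·v_{4}  ⟹  sig = [2:2]
  P={3,4}:  v_{3} + v_{4} = 2·v_{6}  ⟹  sig = [2:2]
  P={5,9}:  v_{5} + v_{9} = 2·v_{1} + 2·v_{6}  ⟹  sig = [2:2,2]
  P={3,8}:  v_{3} + v_{8} = 2·v_{1} + 3·v_{6}  ⟹  sig = [2:2,3]
  P={5,8}:  v_{5} + v_{8} = 3·v_{1} + 2·v_{6}  ⟹  sig = [2:2,3]
  P={1,2,6}:  v_{1} + v_{2} + v_{6} = v_{4}  ⟹  sig = [3:1]
  P={1,4,6}:  v_{1} + v_{4} + v_{6} = v_{9}  ⟹  sig = [3:1]
  P={5,6,7}:  v_{5} + v_{6} + v_{7} = v_{3}  ⟹  sig = [3:1]
  P={4,6,8}:  v_{4} + v_{6} + v_{8} = 2·v_{9}  ⟹  sig = [3:2]

so the primitive-relation signature multiset is
{ [2:] ×3,  [2:1] ×2,  [2:1,1] ×8,  [2:1,2] ×2,  [2:1,3],  [2:2] ×2,  [2:2,2],  [2:2,3] ×2,  [3:1] ×3,  [3:2] }


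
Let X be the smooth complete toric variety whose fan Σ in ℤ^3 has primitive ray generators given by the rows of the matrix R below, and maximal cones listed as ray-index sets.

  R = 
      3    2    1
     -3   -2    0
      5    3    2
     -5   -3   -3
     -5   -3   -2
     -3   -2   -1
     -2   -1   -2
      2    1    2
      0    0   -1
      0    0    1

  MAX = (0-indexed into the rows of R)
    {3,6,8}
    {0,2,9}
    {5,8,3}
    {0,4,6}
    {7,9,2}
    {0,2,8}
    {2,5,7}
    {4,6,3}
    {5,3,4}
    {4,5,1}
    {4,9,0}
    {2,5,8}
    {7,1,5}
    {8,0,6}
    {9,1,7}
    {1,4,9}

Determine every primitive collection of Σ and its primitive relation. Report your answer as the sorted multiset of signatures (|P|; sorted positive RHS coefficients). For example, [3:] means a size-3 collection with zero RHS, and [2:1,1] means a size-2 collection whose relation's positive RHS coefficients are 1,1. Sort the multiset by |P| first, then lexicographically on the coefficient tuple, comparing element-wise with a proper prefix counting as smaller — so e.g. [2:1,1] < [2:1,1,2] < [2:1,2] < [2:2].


Minimal non-faces — 21 found among 10 rays, 16 max cones:

  P={0,5}:  v_{0} + v_{5} = 0  ⇒ sig = [2:]
  P={2,4}:  v_{2} + v_{4} = 0  ⇒ sig = [2:]
  P={6,7}:  v_{6} + v_{7} = 0  ⇒ sig = [2:]
  P={8,9}:  v_{8} + v_{9} = 0  ⇒ sig = [2:]
  P={0,1}:  v_{0} + v_{1} = v_{9}  ⇒ sig = [2:1]
  P={0,3}:  v_{0} + v_{3} = v_{6}  ⇒ sig = [2:1]
  P={1,2}:  v_{1} + v_{2} = v_{7}  ⇒ sig = [2:1]
  P={1,6}:  v_{1} + v_{6} = v_{4}  ⇒ sig = [2:1]
  P={1,8}:  v_{1} + v_{8} = v_{5}  ⇒ sig = [2:1]
  P={2,3}:  v_{2} + v_{3} = v_{8}  ⇒ sig = [2:1]
  P={3,7}:  v_{3} + v_{7} = v_{5}  ⇒ sig = [2:1]
  P={3,9}:  v_{3} + v_{9} = v_{4}  ⇒ sig = [2:1]
  P={4,7}:  v_{4} + v_{7} = v_{1}  ⇒ sig = [2:1]
  P={4,8}:  v_{4} + v_{8} = v_{3}  ⇒ sig = [2:1]
  P={5,6}:  v_{5} + v_{6} = v_{3}  ⇒ sig = [2:1]
  P={5,9}:  v_{5} + v_{9} = v_{1}  ⇒ sig = [2:1]
  P={0,7}:  v_{0} + v_{7} = v_{2} + v_{9}  ⇒ sig = [2:1,1]
  P={1,3}:  v_{1} + v_{3} = v_{4} + v_{5}  ⇒ sig = [2:1,1]
  P={2,6}:  v_{2} + v_{6} = v_{0} + v_{8}  ⇒ sig = [2:1,1]
  P={6,9}:  v_{6} + v_{9} = v_{0} + v_{4}  ⇒ sig = [2:1,1]
  P={7,8}:  v_{7} + v_{8} = v_{2} + v_{5}  ⇒ sig = [2:1,1]

Signatures (|P|; sorted positive RHS coefficients), sorted:
    [2:]
    [2:]
    [2:]
    [2:]
    [2:1]
    [2:1]
    [2:1]
    [2:1]
    [2:1]
    [2:1]
    [2:1]
    [2:1]
    [2:1]
    [2:1]
    [2:1]
    [2:1]
    [2:1,1]
    [2:1,1]
    [2:1,1]
    [2:1,1]
    [2:1,1]


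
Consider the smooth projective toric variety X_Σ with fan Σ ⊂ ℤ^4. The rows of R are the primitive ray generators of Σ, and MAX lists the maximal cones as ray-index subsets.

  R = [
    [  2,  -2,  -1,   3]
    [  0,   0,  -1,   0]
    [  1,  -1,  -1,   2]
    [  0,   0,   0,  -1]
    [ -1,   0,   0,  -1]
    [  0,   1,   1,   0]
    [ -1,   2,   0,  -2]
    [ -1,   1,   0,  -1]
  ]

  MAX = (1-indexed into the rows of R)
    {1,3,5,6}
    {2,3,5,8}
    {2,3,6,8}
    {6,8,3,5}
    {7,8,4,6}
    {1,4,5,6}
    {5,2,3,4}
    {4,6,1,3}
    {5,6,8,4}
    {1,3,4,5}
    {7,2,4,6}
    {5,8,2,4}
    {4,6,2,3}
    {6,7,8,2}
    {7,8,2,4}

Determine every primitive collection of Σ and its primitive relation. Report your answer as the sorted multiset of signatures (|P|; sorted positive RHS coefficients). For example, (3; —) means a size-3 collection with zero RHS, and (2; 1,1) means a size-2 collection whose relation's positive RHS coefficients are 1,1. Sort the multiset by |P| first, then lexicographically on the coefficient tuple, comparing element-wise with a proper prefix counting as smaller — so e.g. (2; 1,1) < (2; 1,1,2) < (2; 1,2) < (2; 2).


Primitive collections (9):

  P={1,8}:  v_{1} + v_{8} = v_{3}  so sig = (2; 1)
  P={1,7}:  v_{1} + v_{7} = v_{2} + v_{3} + v_{4} + v_{6}  so sig = (2; 1,1,1,1)
  P={1,2}:  v_{1} + v_{2} = 2·v_{3} + v_{4}  so sig = (2; 1,2)
  P={3,7}:  v_{3} + v_{7} = 2·v_{2} + v_{6}  so sig = (2; 1,2)
  P={5,7}:  v_{5} + v_{7} = v_{4} + 2·v_{8}  so sig = (2; 1,2)
  P={2,5,6}:  v_{2} + v_{5} + v_{6} = v_{8}  so sig = (3; 1)
  P={3,4,8}:  v_{3} + v_{4} + v_{8} = v_{2}  so sig = (3; 1)
  P={3,4,5,6}:  v_{3} + v_{4} + v_{5} + v_{6} = 0  so sig = (4; —)
  P={2,4,6,8}:  v_{2} + v_{4} + v_{6} + v_{8} = v_{7}  so sig = (4; 1)

so the primitive-relation signature multiset is
    (2; 1)
    (2; 1,1,1,1)
    (2; 1,2)
    (2; 1,2)
    (2; 1,2)
    (3; 1)
    (3; 1)
    (4; —)
    (4; 1)


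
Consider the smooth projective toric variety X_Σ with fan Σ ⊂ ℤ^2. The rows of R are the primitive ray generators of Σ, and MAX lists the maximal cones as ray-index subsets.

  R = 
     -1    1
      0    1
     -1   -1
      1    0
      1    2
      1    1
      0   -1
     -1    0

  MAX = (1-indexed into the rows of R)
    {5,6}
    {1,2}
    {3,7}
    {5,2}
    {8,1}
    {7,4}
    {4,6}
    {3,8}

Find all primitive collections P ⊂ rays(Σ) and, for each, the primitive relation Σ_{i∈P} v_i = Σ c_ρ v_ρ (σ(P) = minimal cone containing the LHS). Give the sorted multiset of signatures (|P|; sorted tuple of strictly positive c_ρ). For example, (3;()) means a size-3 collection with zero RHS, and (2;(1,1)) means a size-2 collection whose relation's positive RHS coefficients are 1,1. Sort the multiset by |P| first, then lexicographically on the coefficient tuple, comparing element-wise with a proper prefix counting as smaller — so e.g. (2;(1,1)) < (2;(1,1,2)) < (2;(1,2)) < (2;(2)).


Primitive collections (20):

  {2,7}:  v_{2} + v_{7} = 0  so sig = (2;())
  {3,6}:  v_{3} + v_{6} = 0  so sig = (2;())
  {4,8}:  v_{4} + v_{8} = 0  so sig = (2;())
  {1,4}:  v_{1} + v_{4} = v_{2}  so sig = (2;(1))
  {1,7}:  v_{1} + v_{7} = v_{8}  so sig = (2;(1))
  {2,3}:  v_{2} + v_{3} = v_{8}  so sig = (2;(1))
  {2,4}:  v_{2} + v_{4} = v_{6}  so sig = (2;(1))
  {2,6}:  v_{2} + v_{6} = v_{5}  so sig = (2;(1))
  {2,8}:  v_{2} + v_{8} = v_{1}  so sig = (2;(1))
  {3,4}:  v_{3} + v_{4} = v_{7}  so sig = (2;(1))
  {3,5}:  v_{3} + v_{5} = v_{2}  so sig = (2;(1))
  {5,7}:  v_{5} + v_{7} = v_{6}  so sig = (2;(1))
  {6,7}:  v_{6} + v_{7} = v_{4}  so sig = (2;(1))
  {6,8}:  v_{6} + v_{8} = v_{2}  so sig = (2;(1))
  {7,8}:  v_{7} + v_{8} = v_{3}  so sig = (2;(1))
  {1,3}:  v_{1} + v_{3} = 2·v_{8}  so sig = (2;(2))
  {1,6}:  v_{1} + v_{6} = 2·v_{2}  so sig = (2;(2))
  {4,5}:  v_{4} + v_{5} = 2·v_{6}  so sig = (2;(2))
  {5,8}:  v_{5} + v_{8} = 2·v_{2}  so sig = (2;(2))
  {1,5}:  v_{1} + v_{5} = 3·v_{2}  so sig = (2;(3))

Hence PRS(X_Σ) =
    |P|=2: 20 collections, coeffs (), (), (), (1), (1), (1), (1), (1), (1), (1), (1), (1), (1), (1), (1), (2), (2), (2), (2), (3)


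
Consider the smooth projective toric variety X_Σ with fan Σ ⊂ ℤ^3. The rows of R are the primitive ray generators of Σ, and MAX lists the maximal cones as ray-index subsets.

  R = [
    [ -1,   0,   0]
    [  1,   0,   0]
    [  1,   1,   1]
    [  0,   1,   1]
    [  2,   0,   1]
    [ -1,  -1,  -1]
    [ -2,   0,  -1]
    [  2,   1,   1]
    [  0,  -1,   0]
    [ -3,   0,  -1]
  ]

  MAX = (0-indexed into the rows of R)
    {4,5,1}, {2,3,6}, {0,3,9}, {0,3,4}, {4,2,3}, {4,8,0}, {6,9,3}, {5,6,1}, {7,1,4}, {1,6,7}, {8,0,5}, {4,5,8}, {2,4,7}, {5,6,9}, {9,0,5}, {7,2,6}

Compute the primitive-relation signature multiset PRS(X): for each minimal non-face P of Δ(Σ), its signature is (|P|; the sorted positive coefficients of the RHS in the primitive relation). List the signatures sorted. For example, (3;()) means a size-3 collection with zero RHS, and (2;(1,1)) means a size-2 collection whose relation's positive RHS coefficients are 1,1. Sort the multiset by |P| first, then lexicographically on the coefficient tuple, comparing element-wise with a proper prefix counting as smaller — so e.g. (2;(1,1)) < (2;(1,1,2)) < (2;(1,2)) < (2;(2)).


Primitive collections (22):

  P={0,1}:  v_{0} + v_{1} = 0  so sig = (2;())
  P={2,5}:  v_{2} + v_{5} = 0  so sig = (2;())
  P={4,6}:  v_{4} + v_{6} = 0  so sig = (2;())
  P={0,2}:  v_{0} + v_{2} = v_{3}  so sig = (2;(1))
  P={0,6}:  v_{0} + v_{6} = v_{9}  so sig = (2;(1))
  P={0,7}:  v_{0} + v_{7} = v_{2}  so sig = (2;(1))
  P={1,2}:  v_{1} + v_{2} = v_{7}  so sig = (2;(1))
  P={1,3}:  v_{1} + v_{3} = v_{2}  so sig = (2;(1))
  P={1,9}:  v_{1} + v_{9} = v_{6}  so sig = (2;(1))
  P={3,5}:  v_{3} + v_{5} = v_{0}  so sig = (2;(1))
  P={4,9}:  v_{4} + v_{9} = v_{0}  so sig = (2;(1))
  P={5,7}:  v_{5} + v_{7} = v_{1}  so sig = (2;(1))
  P={7,8}:  v_{7} + v_{8} = v_{4}  so sig = (2;(1))
  P={1,8}:  v_{1} + v_{8} = v_{4} + v_{5}  so sig = (2;(1,1))
  P={2,8}:  v_{2} + v_{8} = v_{0} + v_{4}  so sig = (2;(1,1))
  P={2,9}:  v_{2} + v_{9} = v_{3} + v_{6}  so sig = (2;(1,1))
  P={6,8}:  v_{6} + v_{8} = v_{0} + v_{5}  so sig = (2;(1,1))
  P={7,9}:  v_{7} + v_{9} = v_{2} + v_{6}  so sig = (2;(1,1))
  P={3,8}:  v_{3} + v_{8} = 2·v_{0} + v_{4}  so sig = (2;(1,2))
  P={8,9}:  v_{8} + v_{9} = 2·v_{0} + v_{5}  so sig = (2;(1,2))
  P={3,7}:  v_{3} + v_{7} = 2·v_{2}  so sig = (2;(2))
  P={0,4,5}:  v_{0} + v_{4} + v_{5} = v_{8}  so sig = (3;(1))

so the primitive-relation signature multiset is
    |P|=2: 21 collections, coeffs (), (), (), (1), (1), (1), (1), (1), (1), (1), (1), (1), (1), (1,1), (1,1), (1,1), (1,1), (1,1), (1,2), (1,2), (2)
    |P|=3: 1 collection, coeffs (1)


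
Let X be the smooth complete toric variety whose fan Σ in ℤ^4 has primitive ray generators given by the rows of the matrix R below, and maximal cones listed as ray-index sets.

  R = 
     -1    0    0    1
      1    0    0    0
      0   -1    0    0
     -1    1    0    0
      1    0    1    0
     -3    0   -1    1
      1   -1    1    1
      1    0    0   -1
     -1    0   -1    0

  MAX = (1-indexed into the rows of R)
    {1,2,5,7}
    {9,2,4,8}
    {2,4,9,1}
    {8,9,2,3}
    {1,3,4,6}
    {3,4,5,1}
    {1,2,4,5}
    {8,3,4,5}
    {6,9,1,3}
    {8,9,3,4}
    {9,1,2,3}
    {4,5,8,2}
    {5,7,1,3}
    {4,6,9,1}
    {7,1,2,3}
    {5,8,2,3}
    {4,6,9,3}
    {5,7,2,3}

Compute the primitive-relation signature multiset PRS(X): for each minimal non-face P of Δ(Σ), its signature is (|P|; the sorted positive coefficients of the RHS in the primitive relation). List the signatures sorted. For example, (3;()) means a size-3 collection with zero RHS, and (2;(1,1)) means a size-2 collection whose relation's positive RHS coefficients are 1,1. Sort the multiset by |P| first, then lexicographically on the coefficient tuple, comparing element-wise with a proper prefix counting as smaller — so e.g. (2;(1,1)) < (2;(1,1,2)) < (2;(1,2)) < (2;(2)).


Σ has 12 primitive collections:

  P={1,8}:  v_{1} + v_{8} = 0  ⇒ sig = (2;())
  P={5,9}:  v_{5} + v_{9} = 0  ⇒ sig = (2;())
  P={2,6}:  v_{2} + v_{6} = v_{1} + v_{9}  ⇒ sig = (2;(1,1))
  P={4,7}:  v_{4} + v_{7} = v_{1} + v_{5}  ⇒ sig = (2;(1,1))
  P={5,6}:  v_{5} + v_{6} = v_{1} + v_{3} + v_{4}  ⇒ sig = (2;(1,1,1))
  P={6,8}:  v_{6} + v_{8} = v_{3} + v_{4} + v_{9}  ⇒ sig = (2;(1,1,1))
  P={7,8}:  v_{7} + v_{8} = v_{2} + v_{3} + v_{5}  ⇒ sig = (2;(1,1,1))
  P={7,9}:  v_{7} + v_{9} = v_{1} + v_{2} + v_{3}  ⇒ sig = (2;(1,1,1))
  P={6,7}:  v_{6} + v_{7} = 2·v_{1} + v_{3}  ⇒ sig = (2;(1,2))
  P={2,3,4}:  v_{2} + v_{3} + v_{4} = 0  ⇒ sig = (3;())
  P={1,2,3,5}:  v_{1} + v_{2} + v_{3} + v_{5} = v_{7}  ⇒ sig = (4;(1))
  P={1,3,4,9}:  v_{1} + v_{3} + v_{4} + v_{9} = v_{6}  ⇒ sig = (4;(1))

Sorted signature multiset PRS(X):
{ (2;()) ×2,  (2;(1,1)) ×2,  (2;(1,1,1)) ×4,  (2;(1,2)),  (3;()),  (4;(1)) ×2 }


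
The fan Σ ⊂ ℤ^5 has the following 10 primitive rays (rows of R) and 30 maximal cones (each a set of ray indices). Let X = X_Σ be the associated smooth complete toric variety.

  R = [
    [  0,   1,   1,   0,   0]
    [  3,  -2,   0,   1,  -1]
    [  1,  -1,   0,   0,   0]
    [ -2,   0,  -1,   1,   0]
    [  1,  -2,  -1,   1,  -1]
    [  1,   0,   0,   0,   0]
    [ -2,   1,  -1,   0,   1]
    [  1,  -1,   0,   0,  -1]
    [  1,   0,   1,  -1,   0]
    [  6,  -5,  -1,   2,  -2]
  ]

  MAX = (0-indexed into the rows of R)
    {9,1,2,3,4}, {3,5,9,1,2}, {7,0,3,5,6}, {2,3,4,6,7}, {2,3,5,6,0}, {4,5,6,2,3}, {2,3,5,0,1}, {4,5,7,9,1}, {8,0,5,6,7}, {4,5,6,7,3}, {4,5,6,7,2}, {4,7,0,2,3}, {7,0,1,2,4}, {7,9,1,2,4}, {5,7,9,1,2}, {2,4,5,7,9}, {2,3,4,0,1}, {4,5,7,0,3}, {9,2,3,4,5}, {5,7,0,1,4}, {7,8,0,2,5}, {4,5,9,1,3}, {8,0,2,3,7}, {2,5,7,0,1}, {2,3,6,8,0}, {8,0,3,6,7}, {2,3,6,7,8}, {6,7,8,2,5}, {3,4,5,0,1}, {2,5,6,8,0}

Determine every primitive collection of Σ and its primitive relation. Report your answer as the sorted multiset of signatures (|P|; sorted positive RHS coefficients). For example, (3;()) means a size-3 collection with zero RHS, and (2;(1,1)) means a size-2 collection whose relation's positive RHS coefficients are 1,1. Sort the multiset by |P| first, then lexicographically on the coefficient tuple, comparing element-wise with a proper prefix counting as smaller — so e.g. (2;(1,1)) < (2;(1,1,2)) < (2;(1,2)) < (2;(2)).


Σ has 14 primitive collections:

  {4,8}:  v_{4} + v_{8} = v_{2} + v_{7}  ⟹  sig = (2;(1,1))
  {1,8}:  v_{1} + v_{8} = v_{0} + 2·v_{2} + v_{5} + v_{7}  ⟹  sig = (2;(1,1,1,2))
  {8,9}:  v_{8} + v_{9} = v_{1} + 2·v_{2} + v_{5} + v_{7}  ⟹  sig = (2;(1,1,1,2))
  {1,6}:  v_{1} + v_{6} = v_{2} + v_{3} + 2·v_{5}  ⟹  sig = (2;(1,1,2))
  {6,9}:  v_{6} + v_{9} = 2·v_{2} + v_{3} + v_{4} + 3·v_{5}  ⟹  sig = (2;(1,1,2,3))
  {0,9}:  v_{0} + v_{9} = 2·v_{1}  ⟹  sig = (2;(2))
  {3,5,8}:  v_{3} + v_{5} + v_{8} = 0  ⟹  sig = (3;())
  {0,4,6}:  v_{0} + v_{4} + v_{6} = v_{3} + v_{5}  ⟹  sig = (3;(1,1))
  {1,3,7}:  v_{1} + v_{3} + v_{7} = v_{0} + 2·v_{4}  ⟹  sig = (3;(1,2))
  {3,7,9}:  v_{3} + v_{7} + v_{9} = v_{1} + 2·v_{4}  ⟹  sig = (3;(1,2))
  {0,2,6,7}:  v_{0} + v_{2} + v_{6} + v_{7} = 0  ⟹  sig = (4;())
  {0,2,4,5}:  v_{0} + v_{2} + v_{4} + v_{5} = v_{1}  ⟹  sig = (4;(1))
  {1,2,4,5}:  v_{1} + v_{2} + v_{4} + v_{5} = v_{9}  ⟹  sig = (4;(1))
  {2,3,5,7}:  v_{2} + v_{3} + v_{5} + v_{7} = v_{4}  ⟹  sig = (4;(1))

Signatures (|P|; sorted positive RHS coefficients), sorted:
{ (2;(1,1)),  (2;(1,1,1,2)) ×2,  (2;(1,1,2)),  (2;(1,1,2,3)),  (2;(2)),  (3;()),  (3;(1,1)),  (3;(1,2)) ×2,  (4;()),  (4;(1)) ×3 }


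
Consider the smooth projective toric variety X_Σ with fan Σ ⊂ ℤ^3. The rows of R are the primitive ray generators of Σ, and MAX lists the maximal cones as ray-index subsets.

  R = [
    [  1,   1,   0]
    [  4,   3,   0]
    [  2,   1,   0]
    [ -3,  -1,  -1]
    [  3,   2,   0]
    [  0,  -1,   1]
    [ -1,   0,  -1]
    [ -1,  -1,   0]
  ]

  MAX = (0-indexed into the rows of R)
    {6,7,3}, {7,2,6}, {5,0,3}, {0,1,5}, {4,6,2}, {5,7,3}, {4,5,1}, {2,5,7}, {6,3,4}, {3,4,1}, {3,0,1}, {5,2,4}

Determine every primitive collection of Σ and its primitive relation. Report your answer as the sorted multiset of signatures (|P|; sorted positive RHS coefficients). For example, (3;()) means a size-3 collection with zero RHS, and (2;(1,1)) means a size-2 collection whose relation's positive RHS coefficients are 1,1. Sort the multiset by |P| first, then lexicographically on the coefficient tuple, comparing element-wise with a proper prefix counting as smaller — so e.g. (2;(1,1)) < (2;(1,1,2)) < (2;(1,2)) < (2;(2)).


Primitive collections (12):

  {0,7}:  v_{0} + v_{7} = 0  ⟹  sig = (2;())
  {0,2}:  v_{0} + v_{2} = v_{4}  ⟹  sig = (2;(1))
  {0,4}:  v_{0} + v_{4} = v_{1}  ⟹  sig = (2;(1))
  {1,7}:  v_{1} + v_{7} = v_{4}  ⟹  sig = (2;(1))
  {2,3}:  v_{2} + v_{3} = v_{6}  ⟹  sig = (2;(1))
  {4,7}:  v_{4} + v_{7} = v_{2}  ⟹  sig = (2;(1))
  {5,6}:  v_{5} + v_{6} = v_{7}  ⟹  sig = (2;(1))
  {0,6}:  v_{0} + v_{6} = v_{3} + v_{4}  ⟹  sig = (2;(1,1))
  {1,6}:  v_{1} + v_{6} = v_{3} + 2·v_{4}  ⟹  sig = (2;(1,2))
  {1,2}:  v_{1} + v_{2} = 2·v_{4}  ⟹  sig = (2;(2))
  {3,4,5}:  v_{3} + v_{4} + v_{5} = 0  ⟹  sig = (3;())
  {1,3,5}:  v_{1} + v_{3} + v_{5} = v_{0}  ⟹  sig = (3;(1))

Hence PRS(X_Σ) =
    |P|=2: 10 collections, coeffs (), (1), (1), (1), (1), (1), (1), (1,1), (1,2), (2)
    |P|=3: 2 collections, coeffs (), (1)


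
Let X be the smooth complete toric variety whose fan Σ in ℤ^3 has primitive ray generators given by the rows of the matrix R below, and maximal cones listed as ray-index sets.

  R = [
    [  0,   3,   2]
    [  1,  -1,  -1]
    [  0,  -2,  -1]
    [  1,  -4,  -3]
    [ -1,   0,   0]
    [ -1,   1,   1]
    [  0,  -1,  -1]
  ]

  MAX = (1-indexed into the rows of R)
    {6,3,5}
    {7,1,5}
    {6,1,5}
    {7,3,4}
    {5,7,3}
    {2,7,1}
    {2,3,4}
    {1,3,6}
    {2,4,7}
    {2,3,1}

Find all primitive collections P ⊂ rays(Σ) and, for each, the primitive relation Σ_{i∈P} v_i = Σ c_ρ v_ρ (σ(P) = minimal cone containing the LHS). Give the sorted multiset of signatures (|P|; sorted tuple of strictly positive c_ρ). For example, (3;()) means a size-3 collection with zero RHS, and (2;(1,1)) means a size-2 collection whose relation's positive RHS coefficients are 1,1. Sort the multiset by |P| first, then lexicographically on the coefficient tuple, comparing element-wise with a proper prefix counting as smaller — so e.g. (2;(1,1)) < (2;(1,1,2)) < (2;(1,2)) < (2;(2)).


Minimal non-faces — 9 found among 7 rays, 10 max cones:

  {2,6}:  v_{2} + v_{6} = 0  →  sig = (2;())
  {1,4}:  v_{1} + v_{4} = v_{2}  →  sig = (2;(1))
  {2,5}:  v_{2} + v_{5} = v_{7}  →  sig = (2;(1))
  {6,7}:  v_{6} + v_{7} = v_{5}  →  sig = (2;(1))
  {4,6}:  v_{4} + v_{6} = v_{3} + v_{7}  →  sig = (2;(1,1))
  {4,5}:  v_{4} + v_{5} = v_{3} + 2·v_{7}  →  sig = (2;(1,2))
  {1,3,7}:  v_{1} + v_{3} + v_{7} = 0  →  sig = (3;())
  {1,3,5}:  v_{1} + v_{3} + v_{5} = v_{6}  →  sig = (3;(1))
  {2,3,7}:  v_{2} + v_{3} + v_{7} = v_{4}  →  sig = (3;(1))

Signatures (|P|; sorted positive RHS coefficients), sorted:
[(2;()), (2;(1)), (2;(1)), (2;(1)), (2;(1,1)), (2;(1,2)), (3;()), (3;(1)), (3;(1))]


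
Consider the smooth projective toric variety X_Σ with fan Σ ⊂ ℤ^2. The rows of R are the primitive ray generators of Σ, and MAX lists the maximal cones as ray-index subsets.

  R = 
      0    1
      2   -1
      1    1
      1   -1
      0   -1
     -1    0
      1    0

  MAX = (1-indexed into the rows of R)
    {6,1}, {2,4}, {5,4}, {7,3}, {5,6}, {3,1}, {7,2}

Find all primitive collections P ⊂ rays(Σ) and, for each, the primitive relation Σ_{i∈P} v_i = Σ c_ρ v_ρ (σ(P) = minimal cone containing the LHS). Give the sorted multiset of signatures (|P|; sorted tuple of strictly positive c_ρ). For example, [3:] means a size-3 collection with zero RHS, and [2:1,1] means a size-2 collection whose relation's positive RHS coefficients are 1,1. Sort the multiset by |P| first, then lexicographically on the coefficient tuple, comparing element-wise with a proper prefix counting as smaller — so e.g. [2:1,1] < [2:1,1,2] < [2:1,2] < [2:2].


Primitive collections (14):

  P={1,5}:  v_{1} + v_{5} = 0  so sig = [2:]
  P={6,7}:  v_{6} + v_{7} = 0  so sig = [2:]
  P={1,4}:  v_{1} + v_{4} = v_{7}  so sig = [2:1]
  P={1,7}:  v_{1} + v_{7} = v_{3}  so sig = [2:1]
  P={2,6}:  v_{2} + v_{6} = v_{4}  so sig = [2:1]
  P={3,5}:  v_{3} + v_{5} = v_{7}  so sig = [2:1]
  P={3,6}:  v_{3} + v_{6} = v_{1}  so sig = [2:1]
  P={4,6}:  v_{4} + v_{6} = v_{5}  so sig = [2:1]
  P={4,7}:  v_{4} + v_{7} = v_{2}  so sig = [2:1]
  P={5,7}:  v_{5} + v_{7} = v_{4}  so sig = [2:1]
  P={1,2}:  v_{1} + v_{2} = 2·v_{7}  so sig = [2:2]
  P={2,5}:  v_{2} + v_{5} = 2·v_{4}  so sig = [2:2]
  P={3,4}:  v_{3} + v_{4} = 2·v_{7}  so sig = [2:2]
  P={2,3}:  v_{2} + v_{3} = 3·v_{7}  so sig = [2:3]

Signatures (|P|; sorted positive RHS coefficients), sorted:
    |P|=2: 14 collections, coeffs (), (), (1), (1), (1), (1), (1), (1), (1), (1), (2), (2), (2), (3)


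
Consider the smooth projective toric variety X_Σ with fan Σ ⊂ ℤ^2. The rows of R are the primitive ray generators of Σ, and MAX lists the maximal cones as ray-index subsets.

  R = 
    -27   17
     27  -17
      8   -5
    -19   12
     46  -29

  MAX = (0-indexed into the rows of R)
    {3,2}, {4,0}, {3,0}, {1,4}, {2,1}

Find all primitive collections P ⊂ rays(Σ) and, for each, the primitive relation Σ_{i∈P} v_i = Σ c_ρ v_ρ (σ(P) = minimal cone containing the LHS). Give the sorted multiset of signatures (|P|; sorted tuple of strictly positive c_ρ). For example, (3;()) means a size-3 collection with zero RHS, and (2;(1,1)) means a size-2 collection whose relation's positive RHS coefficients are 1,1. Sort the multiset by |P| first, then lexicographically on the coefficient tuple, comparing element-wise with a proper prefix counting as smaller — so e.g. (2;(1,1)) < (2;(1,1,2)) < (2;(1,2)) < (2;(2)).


Minimal non-faces — 5 found among 5 rays, 5 max cones:

  {0,1}:  v_{0} + v_{1} = 0  ⇒ sig = (2;())
  {0,2}:  v_{0} + v_{2} = v_{3}  ⇒ sig = (2;(1))
  {1,3}:  v_{1} + v_{3} = v_{2}  ⇒ sig = (2;(1))
  {3,4}:  v_{3} + v_{4} = v_{1}  ⇒ sig = (2;(1))
  {2,4}:  v_{2} + v_{4} = 2·v_{1}  ⇒ sig = (2;(2))

Hence PRS(X_Σ) =
    (2;())
    (2;(1))
    (2;(1))
    (2;(1))
    (2;(2))
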